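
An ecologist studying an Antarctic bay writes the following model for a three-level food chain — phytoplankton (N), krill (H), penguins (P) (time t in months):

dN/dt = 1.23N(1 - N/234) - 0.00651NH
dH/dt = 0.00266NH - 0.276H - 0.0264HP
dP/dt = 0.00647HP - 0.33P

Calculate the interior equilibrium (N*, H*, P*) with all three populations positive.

From dP/dt = 0: 0.00647H* = 0.33, so H* = 51.
From dN/dt = 0: 1.23(1 - N*/234) = 0.00651·51, giving N* = 234·(1 - 0.27) = 171.
From dH/dt = 0: 0.00266·171 - 0.276 = 0.0264P*, so P* = 0.178/0.0264 = 6.76.

N* ≈ 171, H* ≈ 51, P* ≈ 6.76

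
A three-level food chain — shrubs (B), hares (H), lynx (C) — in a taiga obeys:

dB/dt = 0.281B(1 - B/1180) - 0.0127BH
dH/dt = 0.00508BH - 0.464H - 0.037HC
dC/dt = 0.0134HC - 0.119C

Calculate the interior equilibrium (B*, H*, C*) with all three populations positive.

From dC/dt = 0: 0.0134H* = 0.119, so H* = 8.88.
From dB/dt = 0: 0.281(1 - B*/1180) = 0.0127·8.88, giving B* = 1180·(1 - 0.401) = 706.
From dH/dt = 0: 0.00508·706 - 0.464 = 0.037C*, so C* = 3.12/0.037 = 84.4.

B* ≈ 706, H* ≈ 8.88, C* ≈ 84.4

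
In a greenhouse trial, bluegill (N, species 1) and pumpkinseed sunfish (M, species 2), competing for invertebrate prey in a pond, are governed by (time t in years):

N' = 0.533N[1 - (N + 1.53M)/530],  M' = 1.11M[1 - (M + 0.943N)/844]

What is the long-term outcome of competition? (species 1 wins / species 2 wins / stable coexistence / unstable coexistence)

Compare the nullcline intercepts: K1/α12 = 530/1.53 = 346 < K2 = 844; K2/α21 = 844/0.943 = 895 > K1 = 530.
Since the inequalities point opposite ways, species 2 can invade but species 1 cannot.

species 2 excludes species 1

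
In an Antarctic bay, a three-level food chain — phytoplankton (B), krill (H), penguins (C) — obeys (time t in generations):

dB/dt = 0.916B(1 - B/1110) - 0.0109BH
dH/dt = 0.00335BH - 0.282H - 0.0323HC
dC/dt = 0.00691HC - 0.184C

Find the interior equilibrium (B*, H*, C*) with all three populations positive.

From dC/dt = 0: 0.00691H* = 0.184, so H* = 26.6.
From dB/dt = 0: 0.916(1 - B*/1110) = 0.0109·26.6, giving B* = 1110·(1 - 0.317) = 758.
From dH/dt = 0: 0.00335·758 - 0.282 = 0.0323C*, so C* = 2.26/0.0323 = 69.9.

B* ≈ 758, H* ≈ 26.6, C* ≈ 69.9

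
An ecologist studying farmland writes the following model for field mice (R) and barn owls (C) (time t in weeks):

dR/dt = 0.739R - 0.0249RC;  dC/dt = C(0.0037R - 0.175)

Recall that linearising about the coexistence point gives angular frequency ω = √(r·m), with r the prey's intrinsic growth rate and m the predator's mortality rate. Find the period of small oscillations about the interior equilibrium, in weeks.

Here r = 0.739 and m = 0.175, so r·m = 0.129.
ω = √0.129 = 0.36 per week, hence T = 2π/ω ≈ 17.5 weeks.

T ≈ 17.5 weeks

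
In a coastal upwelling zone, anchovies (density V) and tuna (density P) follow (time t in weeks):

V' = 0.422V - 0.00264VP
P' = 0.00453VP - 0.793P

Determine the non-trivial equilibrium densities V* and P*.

Set dP/dt = 0 with P > 0: 0.00453V - 0.793 = 0, so V* = 0.793/0.00453 = 175.
Set dV/dt = 0 with V > 0: 0.422 - 0.00264P = 0, so P* = 0.422/0.00264 = 160.

V* ≈ 175, P* ≈ 160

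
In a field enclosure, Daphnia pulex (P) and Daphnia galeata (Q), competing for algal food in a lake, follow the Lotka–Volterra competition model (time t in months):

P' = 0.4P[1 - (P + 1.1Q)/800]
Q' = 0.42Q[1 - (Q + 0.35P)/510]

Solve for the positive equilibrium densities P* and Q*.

Setting both brackets to zero gives the nullclines P + 1.1Q = 800 and 0.35P + Q = 510.
Substituting Q = 510 - 0.35P into the first: P(1 - 1.1·0.35) = 800 - 1.1·510.
So P* = 239/0.615 = 389, and then Q* = 510 - 0.35·389 = 374.

P* ≈ 389, Q* ≈ 374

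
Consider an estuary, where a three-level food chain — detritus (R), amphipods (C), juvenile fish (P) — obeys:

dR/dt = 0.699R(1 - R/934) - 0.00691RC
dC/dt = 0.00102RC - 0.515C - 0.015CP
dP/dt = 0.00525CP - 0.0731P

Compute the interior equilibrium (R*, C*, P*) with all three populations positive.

From dP/dt = 0: 0.00525C* = 0.0731, so C* = 13.9.
From dR/dt = 0: 0.699(1 - R*/934) = 0.00691·13.9, giving R* = 934·(1 - 0.138) = 805.
From dC/dt = 0: 0.00102·805 - 0.515 = 0.015P*, so P* = 0.307/0.015 = 20.4.

R* ≈ 805, C* ≈ 13.9, P* ≈ 20.4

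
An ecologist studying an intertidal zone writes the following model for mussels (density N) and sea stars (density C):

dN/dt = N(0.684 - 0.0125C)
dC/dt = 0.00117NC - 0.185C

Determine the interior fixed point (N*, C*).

N* ≈ 158, C* ≈ 54.7

Set dC/dt = 0 with C > 0: 0.00117N - 0.185 = 0, so N* = 0.185/0.00117 = 158.
Set dN/dt = 0 with N > 0: 0.684 - 0.0125C = 0, so C* = 0.684/0.0125 = 54.7.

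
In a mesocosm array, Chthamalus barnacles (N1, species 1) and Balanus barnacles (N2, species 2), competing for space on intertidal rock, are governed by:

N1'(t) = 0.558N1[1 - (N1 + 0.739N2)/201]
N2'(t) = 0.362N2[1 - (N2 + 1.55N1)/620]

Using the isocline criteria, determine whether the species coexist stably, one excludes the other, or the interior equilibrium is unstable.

Compare the nullcline intercepts: K1/α12 = 201/0.739 = 272 < K2 = 620; K2/α21 = 620/1.55 = 400 > K1 = 201.
Since the inequalities point opposite ways, species 2 can invade but species 1 cannot.

species 2 excludes species 1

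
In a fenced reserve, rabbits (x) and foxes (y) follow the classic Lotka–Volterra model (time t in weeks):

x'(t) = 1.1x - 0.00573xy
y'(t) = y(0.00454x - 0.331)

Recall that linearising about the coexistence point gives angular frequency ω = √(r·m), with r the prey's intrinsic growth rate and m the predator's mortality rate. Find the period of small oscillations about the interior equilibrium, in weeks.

T ≈ 10.4 weeks

Here r = 1.1 and m = 0.331, so r·m = 0.364.
ω = √0.364 = 0.603 per week, hence T = 2π/ω ≈ 10.4 weeks.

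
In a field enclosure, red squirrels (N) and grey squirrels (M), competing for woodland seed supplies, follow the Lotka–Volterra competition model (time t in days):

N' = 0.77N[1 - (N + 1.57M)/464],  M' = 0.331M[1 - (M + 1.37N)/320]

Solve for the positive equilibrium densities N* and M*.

Setting both brackets to zero gives the nullclines N + 1.57M = 464 and 1.37N + M = 320.
Substituting M = 320 - 1.37N into the first: N(1 - 1.57·1.37) = 464 - 1.57·320.
So N* = -38.4/-1.15 = 33.4, and then M* = 320 - 1.37·33.4 = 274.

N* ≈ 33.4, M* ≈ 274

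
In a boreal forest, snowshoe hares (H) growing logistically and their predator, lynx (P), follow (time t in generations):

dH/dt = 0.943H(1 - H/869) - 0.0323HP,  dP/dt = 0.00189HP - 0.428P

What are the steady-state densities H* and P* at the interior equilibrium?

From dP/dt = 0 with P > 0: 0.00189H* = 0.428, so H* = 226.
Substitute into dH/dt = 0: 0.943(1 - 226/869) = 0.0323P*.
The bracket is 0.739, giving P* = 0.697/0.0323 = 21.6.

H* ≈ 226, P* ≈ 21.6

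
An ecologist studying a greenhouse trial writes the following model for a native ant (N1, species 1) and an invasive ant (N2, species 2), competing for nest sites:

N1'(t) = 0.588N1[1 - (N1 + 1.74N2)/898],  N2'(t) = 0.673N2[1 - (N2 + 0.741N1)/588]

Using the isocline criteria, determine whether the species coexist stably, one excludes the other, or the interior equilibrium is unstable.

Compare the nullcline intercepts: K1/α12 = 898/1.74 = 516 < K2 = 588; K2/α21 = 588/0.741 = 794 < K1 = 898.
Since both are reversed, neither can invade when rare; the interior point is a saddle.

unstable coexistence (outcome depends on initial conditions)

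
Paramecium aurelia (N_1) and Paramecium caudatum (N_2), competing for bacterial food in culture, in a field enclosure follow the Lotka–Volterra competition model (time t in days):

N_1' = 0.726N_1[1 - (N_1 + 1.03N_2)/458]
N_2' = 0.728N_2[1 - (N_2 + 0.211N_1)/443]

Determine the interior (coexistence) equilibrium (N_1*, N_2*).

Setting both brackets to zero gives the nullclines N_1 + 1.03N_2 = 458 and 0.211N_1 + N_2 = 443.
Substituting N_2 = 443 - 0.211N_1 into the first: N_1(1 - 1.03·0.211) = 458 - 1.03·443.
So N_1* = 1.71/0.783 = 2.18, and then N_2* = 443 - 0.211·2.18 = 443.

N_1* ≈ 2.18, N_2* ≈ 443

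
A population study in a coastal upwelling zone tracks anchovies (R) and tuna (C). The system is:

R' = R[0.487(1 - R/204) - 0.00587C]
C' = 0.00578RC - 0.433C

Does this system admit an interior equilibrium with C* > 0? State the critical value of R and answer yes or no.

The predator equation gives dC/dt > 0 only when R > 0.433/0.00578 = 74.9.
Without the predator, R → K = 204. Since 204 > 74.9, the predator can invade and persist.

Threshold R = 74.9; K > 74.9, so yes, the predator persists.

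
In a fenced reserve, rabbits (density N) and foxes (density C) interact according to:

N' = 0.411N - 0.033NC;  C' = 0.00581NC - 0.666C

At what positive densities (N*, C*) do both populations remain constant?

N* ≈ 115, C* ≈ 12.5

Set dC/dt = 0 with C > 0: 0.00581N - 0.666 = 0, so N* = 0.666/0.00581 = 115.
Set dN/dt = 0 with N > 0: 0.411 - 0.033C = 0, so C* = 0.411/0.033 = 12.5.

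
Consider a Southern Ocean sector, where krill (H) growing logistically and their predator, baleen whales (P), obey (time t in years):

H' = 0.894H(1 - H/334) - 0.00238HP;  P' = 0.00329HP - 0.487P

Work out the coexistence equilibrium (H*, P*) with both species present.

H* ≈ 148, P* ≈ 209

From dP/dt = 0 with P > 0: 0.00329H* = 0.487, so H* = 148.
Substitute into dH/dt = 0: 0.894(1 - 148/334) = 0.00238P*.
The bracket is 0.557, giving P* = 0.498/0.00238 = 209.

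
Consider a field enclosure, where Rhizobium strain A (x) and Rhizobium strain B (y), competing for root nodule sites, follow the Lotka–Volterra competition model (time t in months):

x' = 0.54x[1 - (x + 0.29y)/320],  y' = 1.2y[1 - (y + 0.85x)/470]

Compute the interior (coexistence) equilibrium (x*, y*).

x* ≈ 244, y* ≈ 263

Setting both brackets to zero gives the nullclines x + 0.29y = 320 and 0.85x + y = 470.
Substituting y = 470 - 0.85x into the first: x(1 - 0.29·0.85) = 320 - 0.29·470.
So x* = 184/0.754 = 244, and then y* = 470 - 0.85·244 = 263.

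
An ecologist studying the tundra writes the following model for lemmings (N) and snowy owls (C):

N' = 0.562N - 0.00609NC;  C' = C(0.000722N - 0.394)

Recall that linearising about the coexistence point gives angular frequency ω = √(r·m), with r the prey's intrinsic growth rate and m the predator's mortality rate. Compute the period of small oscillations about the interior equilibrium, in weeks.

Here r = 0.562 and m = 0.394, so r·m = 0.221.
ω = √0.221 = 0.471 per week, hence T = 2π/ω ≈ 13.4 weeks.

T ≈ 13.4 weeks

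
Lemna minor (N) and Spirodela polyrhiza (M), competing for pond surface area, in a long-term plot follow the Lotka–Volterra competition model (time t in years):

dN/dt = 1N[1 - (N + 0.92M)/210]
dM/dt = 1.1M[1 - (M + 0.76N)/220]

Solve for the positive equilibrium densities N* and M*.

N* ≈ 25.3, M* ≈ 201

Setting both brackets to zero gives the nullclines N + 0.92M = 210 and 0.76N + M = 220.
Substituting M = 220 - 0.76N into the first: N(1 - 0.92·0.76) = 210 - 0.92·220.
So N* = 7.6/0.301 = 25.3, and then M* = 220 - 0.76·25.3 = 201.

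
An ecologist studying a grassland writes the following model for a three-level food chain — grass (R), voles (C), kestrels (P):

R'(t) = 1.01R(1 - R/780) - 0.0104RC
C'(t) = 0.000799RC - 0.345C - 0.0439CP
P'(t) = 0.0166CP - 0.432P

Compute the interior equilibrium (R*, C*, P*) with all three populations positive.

From dP/dt = 0: 0.0166C* = 0.432, so C* = 26.
From dR/dt = 0: 1.01(1 - R*/780) = 0.0104·26, giving R* = 780·(1 - 0.268) = 571.
From dC/dt = 0: 0.000799·571 - 0.345 = 0.0439P*, so P* = 0.111/0.0439 = 2.53.

R* ≈ 571, C* ≈ 26, P* ≈ 2.53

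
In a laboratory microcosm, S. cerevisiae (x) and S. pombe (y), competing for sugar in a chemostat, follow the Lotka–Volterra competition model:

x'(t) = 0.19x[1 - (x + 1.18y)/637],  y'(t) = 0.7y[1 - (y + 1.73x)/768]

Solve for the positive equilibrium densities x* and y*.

x* ≈ 259, y* ≈ 321

Setting both brackets to zero gives the nullclines x + 1.18y = 637 and 1.73x + y = 768.
Substituting y = 768 - 1.73x into the first: x(1 - 1.18·1.73) = 637 - 1.18·768.
So x* = -269/-1.04 = 259, and then y* = 768 - 1.73·259 = 321.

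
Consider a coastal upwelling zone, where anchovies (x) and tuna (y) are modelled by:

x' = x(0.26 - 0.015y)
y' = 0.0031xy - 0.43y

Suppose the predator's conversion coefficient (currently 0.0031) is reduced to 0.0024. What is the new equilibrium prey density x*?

x* ≈ 179

At the interior fixed point, setting dy/dt = 0 with y > 0 fixes x* = (predator death rate)/(xy coefficient) — independent of the other coefficients.
With the change, x* = 0.43/0.0024 = 179; it rises from 139.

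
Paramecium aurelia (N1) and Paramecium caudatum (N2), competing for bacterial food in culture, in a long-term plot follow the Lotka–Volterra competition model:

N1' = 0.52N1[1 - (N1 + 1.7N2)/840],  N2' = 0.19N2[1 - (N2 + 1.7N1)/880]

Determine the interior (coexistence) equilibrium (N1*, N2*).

N1* ≈ 347, N2* ≈ 290

Setting both brackets to zero gives the nullclines N1 + 1.7N2 = 840 and 1.7N1 + N2 = 880.
Substituting N2 = 880 - 1.7N1 into the first: N1(1 - 1.7·1.7) = 840 - 1.7·880.
So N1* = -656/-1.89 = 347, and then N2* = 880 - 1.7·347 = 290.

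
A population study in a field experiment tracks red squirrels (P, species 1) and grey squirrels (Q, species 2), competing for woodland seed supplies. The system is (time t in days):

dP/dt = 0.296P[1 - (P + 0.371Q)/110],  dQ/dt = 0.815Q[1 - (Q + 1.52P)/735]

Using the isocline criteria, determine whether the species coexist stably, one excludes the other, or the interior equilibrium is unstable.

species 2 excludes species 1

Compare the nullcline intercepts: K1/α12 = 110/0.371 = 296 < K2 = 735; K2/α21 = 735/1.52 = 484 > K1 = 110.
Since the inequalities point opposite ways, species 2 can invade but species 1 cannot.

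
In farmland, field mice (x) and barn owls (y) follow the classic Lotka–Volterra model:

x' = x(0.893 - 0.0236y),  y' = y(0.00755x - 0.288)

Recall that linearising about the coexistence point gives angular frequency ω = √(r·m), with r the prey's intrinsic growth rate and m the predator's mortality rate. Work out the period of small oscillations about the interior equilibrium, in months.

Here r = 0.893 and m = 0.288, so r·m = 0.257.
ω = √0.257 = 0.507 per month, hence T = 2π/ω ≈ 12.4 months.

T ≈ 12.4 months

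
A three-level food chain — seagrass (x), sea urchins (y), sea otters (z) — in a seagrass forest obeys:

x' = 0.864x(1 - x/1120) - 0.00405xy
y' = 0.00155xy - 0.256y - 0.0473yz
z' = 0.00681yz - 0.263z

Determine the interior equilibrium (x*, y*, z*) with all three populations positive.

x* ≈ 917, y* ≈ 38.6, z* ≈ 24.6

From dz/dt = 0: 0.00681y* = 0.263, so y* = 38.6.
From dx/dt = 0: 0.864(1 - x*/1120) = 0.00405·38.6, giving x* = 1120·(1 - 0.181) = 917.
From dy/dt = 0: 0.00155·917 - 0.256 = 0.0473z*, so z* = 1.17/0.0473 = 24.6.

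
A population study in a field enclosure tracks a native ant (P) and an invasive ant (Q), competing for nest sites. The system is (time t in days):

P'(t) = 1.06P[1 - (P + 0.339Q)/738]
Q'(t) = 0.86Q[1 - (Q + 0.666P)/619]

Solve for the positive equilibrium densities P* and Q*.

Setting both brackets to zero gives the nullclines P + 0.339Q = 738 and 0.666P + Q = 619.
Substituting Q = 619 - 0.666P into the first: P(1 - 0.339·0.666) = 738 - 0.339·619.
So P* = 528/0.774 = 682, and then Q* = 619 - 0.666·682 = 165.

P* ≈ 682, Q* ≈ 165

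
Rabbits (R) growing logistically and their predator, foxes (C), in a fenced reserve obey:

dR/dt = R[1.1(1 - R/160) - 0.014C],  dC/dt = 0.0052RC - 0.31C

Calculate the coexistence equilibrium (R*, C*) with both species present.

R* ≈ 59.6, C* ≈ 49.3

From dC/dt = 0 with C > 0: 0.0052R* = 0.31, so R* = 59.6.
Substitute into dR/dt = 0: 1.1(1 - 59.6/160) = 0.014C*.
The bracket is 0.627, giving C* = 0.69/0.014 = 49.3.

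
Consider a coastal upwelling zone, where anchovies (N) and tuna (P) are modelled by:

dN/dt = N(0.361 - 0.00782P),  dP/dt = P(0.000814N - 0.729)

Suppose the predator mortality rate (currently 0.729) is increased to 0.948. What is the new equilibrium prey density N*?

At the interior fixed point, setting dP/dt = 0 with P > 0 fixes N* = (predator death rate)/(NP coefficient) — independent of the other coefficients.
With the change, N* = 0.948/0.000814 = 1160; it rises from 896.

N* ≈ 1160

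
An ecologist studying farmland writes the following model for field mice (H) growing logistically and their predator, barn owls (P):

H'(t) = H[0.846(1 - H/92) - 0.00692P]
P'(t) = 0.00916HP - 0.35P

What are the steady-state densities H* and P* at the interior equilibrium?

From dP/dt = 0 with P > 0: 0.00916H* = 0.35, so H* = 38.2.
Substitute into dH/dt = 0: 0.846(1 - 38.2/92) = 0.00692P*.
The bracket is 0.585, giving P* = 0.495/0.00692 = 71.5.

H* ≈ 38.2, P* ≈ 71.5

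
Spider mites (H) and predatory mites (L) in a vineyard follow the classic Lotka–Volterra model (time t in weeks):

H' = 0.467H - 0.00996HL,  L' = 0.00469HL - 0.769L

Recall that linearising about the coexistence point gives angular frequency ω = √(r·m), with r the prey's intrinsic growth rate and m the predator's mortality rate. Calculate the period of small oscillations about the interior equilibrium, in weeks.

Here r = 0.467 and m = 0.769, so r·m = 0.359.
ω = √0.359 = 0.599 per week, hence T = 2π/ω ≈ 10.5 weeks.

T ≈ 10.5 weeks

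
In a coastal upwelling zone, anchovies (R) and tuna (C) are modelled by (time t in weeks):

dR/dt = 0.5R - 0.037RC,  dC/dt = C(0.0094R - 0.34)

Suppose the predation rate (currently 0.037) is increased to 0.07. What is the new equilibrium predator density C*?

C* ≈ 7.14

At the interior fixed point, setting dR/dt = 0 with R > 0 fixes C* = (prey growth rate)/(RC coefficient) — independent of the other coefficients.
With the change, C* = 0.5/0.07 = 7.14; it falls from 13.5.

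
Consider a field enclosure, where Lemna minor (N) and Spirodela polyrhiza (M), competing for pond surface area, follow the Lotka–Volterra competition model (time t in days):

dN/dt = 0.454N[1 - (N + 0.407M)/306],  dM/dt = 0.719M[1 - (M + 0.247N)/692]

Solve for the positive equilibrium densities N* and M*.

Setting both brackets to zero gives the nullclines N + 0.407M = 306 and 0.247N + M = 692.
Substituting M = 692 - 0.247N into the first: N(1 - 0.407·0.247) = 306 - 0.407·692.
So N* = 24.4/0.899 = 27.1, and then M* = 692 - 0.247·27.1 = 685.

N* ≈ 27.1, M* ≈ 685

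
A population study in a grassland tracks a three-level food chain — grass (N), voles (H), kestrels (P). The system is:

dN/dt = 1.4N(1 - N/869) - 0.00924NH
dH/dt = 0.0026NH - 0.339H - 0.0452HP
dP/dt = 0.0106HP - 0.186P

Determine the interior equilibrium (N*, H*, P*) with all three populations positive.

N* ≈ 768, H* ≈ 17.5, P* ≈ 36.7

From dP/dt = 0: 0.0106H* = 0.186, so H* = 17.5.
From dN/dt = 0: 1.4(1 - N*/869) = 0.00924·17.5, giving N* = 869·(1 - 0.116) = 768.
From dH/dt = 0: 0.0026·768 - 0.339 = 0.0452P*, so P* = 1.66/0.0452 = 36.7.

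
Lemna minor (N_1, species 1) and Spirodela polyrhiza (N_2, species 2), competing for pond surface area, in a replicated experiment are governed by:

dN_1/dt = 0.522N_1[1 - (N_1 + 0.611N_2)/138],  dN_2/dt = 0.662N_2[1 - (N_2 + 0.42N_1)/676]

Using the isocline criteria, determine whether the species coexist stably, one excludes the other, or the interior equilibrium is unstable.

Compare the nullcline intercepts: K1/α12 = 138/0.611 = 226 < K2 = 676; K2/α21 = 676/0.42 = 1610 > K1 = 138.
Since the inequalities point opposite ways, species 2 can invade but species 1 cannot.

species 2 excludes species 1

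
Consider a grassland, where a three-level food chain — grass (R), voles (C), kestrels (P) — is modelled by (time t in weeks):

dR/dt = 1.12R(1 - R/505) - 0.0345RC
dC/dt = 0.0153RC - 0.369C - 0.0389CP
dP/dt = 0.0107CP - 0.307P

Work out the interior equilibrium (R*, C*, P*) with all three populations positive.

R* ≈ 58.7, C* ≈ 28.7, P* ≈ 13.6

From dP/dt = 0: 0.0107C* = 0.307, so C* = 28.7.
From dR/dt = 0: 1.12(1 - R*/505) = 0.0345·28.7, giving R* = 505·(1 - 0.884) = 58.7.
From dC/dt = 0: 0.0153·58.7 - 0.369 = 0.0389P*, so P* = 0.529/0.0389 = 13.6.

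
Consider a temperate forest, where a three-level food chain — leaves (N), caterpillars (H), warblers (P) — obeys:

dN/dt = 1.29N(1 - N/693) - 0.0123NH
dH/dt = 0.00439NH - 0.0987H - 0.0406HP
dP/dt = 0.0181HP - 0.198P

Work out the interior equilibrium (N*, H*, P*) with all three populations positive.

N* ≈ 621, H* ≈ 10.9, P* ≈ 64.7

From dP/dt = 0: 0.0181H* = 0.198, so H* = 10.9.
From dN/dt = 0: 1.29(1 - N*/693) = 0.0123·10.9, giving N* = 693·(1 - 0.104) = 621.
From dH/dt = 0: 0.00439·621 - 0.0987 = 0.0406P*, so P* = 2.63/0.0406 = 64.7.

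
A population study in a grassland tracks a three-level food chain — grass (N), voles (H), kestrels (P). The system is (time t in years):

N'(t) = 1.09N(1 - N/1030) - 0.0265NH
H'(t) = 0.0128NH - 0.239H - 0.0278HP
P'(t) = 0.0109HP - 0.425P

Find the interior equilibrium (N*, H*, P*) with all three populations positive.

N* ≈ 53.6, H* ≈ 39, P* ≈ 16.1

From dP/dt = 0: 0.0109H* = 0.425, so H* = 39.
From dN/dt = 0: 1.09(1 - N*/1030) = 0.0265·39, giving N* = 1030·(1 - 0.948) = 53.6.
From dH/dt = 0: 0.0128·53.6 - 0.239 = 0.0278P*, so P* = 0.447/0.0278 = 16.1.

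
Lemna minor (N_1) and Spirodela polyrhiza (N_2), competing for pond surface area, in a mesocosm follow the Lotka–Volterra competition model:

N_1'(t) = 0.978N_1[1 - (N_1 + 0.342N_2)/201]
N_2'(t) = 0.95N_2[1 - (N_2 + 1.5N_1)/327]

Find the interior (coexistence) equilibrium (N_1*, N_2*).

Setting both brackets to zero gives the nullclines N_1 + 0.342N_2 = 201 and 1.5N_1 + N_2 = 327.
Substituting N_2 = 327 - 1.5N_1 into the first: N_1(1 - 0.342·1.5) = 201 - 0.342·327.
So N_1* = 89.2/0.487 = 183, and then N_2* = 327 - 1.5·183 = 52.4.

N_1* ≈ 183, N_2* ≈ 52.4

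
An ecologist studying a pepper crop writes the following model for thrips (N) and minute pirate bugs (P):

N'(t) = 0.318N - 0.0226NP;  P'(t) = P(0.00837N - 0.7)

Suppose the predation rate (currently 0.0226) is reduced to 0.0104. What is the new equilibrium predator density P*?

At the interior fixed point, setting dN/dt = 0 with N > 0 fixes P* = (prey growth rate)/(NP coefficient) — independent of the other coefficients.
With the change, P* = 0.318/0.0104 = 30.6; it rises from 14.1.

P* ≈ 30.6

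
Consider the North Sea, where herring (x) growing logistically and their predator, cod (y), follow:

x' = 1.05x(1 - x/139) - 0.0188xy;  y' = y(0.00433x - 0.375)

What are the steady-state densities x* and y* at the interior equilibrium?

From dy/dt = 0 with y > 0: 0.00433x* = 0.375, so x* = 86.6.
Substitute into dx/dt = 0: 1.05(1 - 86.6/139) = 0.0188y*.
The bracket is 0.377, giving y* = 0.396/0.0188 = 21.1.

x* ≈ 86.6, y* ≈ 21.1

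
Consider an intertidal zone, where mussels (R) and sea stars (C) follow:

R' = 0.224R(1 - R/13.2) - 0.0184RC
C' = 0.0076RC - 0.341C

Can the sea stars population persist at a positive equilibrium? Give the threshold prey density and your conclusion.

Threshold R = 44.9; K < 44.9, so no, the predator goes extinct.

The predator equation gives dC/dt > 0 only when R > 0.341/0.0076 = 44.9.
Without the predator, R → K = 13.2. Since 13.2 < 44.9, the predator cannot invade.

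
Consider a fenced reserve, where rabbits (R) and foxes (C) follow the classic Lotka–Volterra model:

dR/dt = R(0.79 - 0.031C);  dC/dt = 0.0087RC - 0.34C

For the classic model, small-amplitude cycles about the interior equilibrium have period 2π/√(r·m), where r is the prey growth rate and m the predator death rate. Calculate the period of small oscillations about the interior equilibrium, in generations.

T ≈ 12.1 generations

Here r = 0.79 and m = 0.34, so r·m = 0.269.
ω = √0.269 = 0.518 per generation, hence T = 2π/ω ≈ 12.1 generations.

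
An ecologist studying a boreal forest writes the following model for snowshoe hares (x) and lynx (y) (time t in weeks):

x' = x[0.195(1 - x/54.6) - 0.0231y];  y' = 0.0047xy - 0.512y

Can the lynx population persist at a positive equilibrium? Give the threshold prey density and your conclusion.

The predator equation gives dy/dt > 0 only when x > 0.512/0.0047 = 109.
Without the predator, x → K = 54.6. Since 54.6 < 109, the predator cannot invade.

Threshold x = 109; K < 109, so no, the predator goes extinct.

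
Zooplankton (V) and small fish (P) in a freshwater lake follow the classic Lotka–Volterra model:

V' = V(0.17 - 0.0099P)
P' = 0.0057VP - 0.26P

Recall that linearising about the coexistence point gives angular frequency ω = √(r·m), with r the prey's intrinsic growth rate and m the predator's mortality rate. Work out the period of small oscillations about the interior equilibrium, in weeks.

T ≈ 29.9 weeks

Here r = 0.17 and m = 0.26, so r·m = 0.0442.
ω = √0.0442 = 0.21 per week, hence T = 2π/ω ≈ 29.9 weeks.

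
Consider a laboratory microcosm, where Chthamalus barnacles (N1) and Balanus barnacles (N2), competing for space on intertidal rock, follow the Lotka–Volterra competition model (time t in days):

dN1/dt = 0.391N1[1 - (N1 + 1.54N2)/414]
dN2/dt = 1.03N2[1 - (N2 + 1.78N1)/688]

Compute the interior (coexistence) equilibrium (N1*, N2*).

N1* ≈ 371, N2* ≈ 28.1

Setting both brackets to zero gives the nullclines N1 + 1.54N2 = 414 and 1.78N1 + N2 = 688.
Substituting N2 = 688 - 1.78N1 into the first: N1(1 - 1.54·1.78) = 414 - 1.54·688.
So N1* = -646/-1.74 = 371, and then N2* = 688 - 1.78·371 = 28.1.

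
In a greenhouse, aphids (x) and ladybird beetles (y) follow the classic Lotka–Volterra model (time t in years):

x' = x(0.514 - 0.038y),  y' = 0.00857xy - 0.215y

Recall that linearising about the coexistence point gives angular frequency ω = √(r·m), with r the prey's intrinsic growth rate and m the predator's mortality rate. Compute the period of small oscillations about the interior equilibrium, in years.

T ≈ 18.9 years

Here r = 0.514 and m = 0.215, so r·m = 0.111.
ω = √0.111 = 0.332 per year, hence T = 2π/ω ≈ 18.9 years.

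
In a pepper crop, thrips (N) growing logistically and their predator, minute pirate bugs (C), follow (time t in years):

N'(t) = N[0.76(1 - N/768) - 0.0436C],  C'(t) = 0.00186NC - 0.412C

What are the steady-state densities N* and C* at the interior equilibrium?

N* ≈ 222, C* ≈ 12.4

From dC/dt = 0 with C > 0: 0.00186N* = 0.412, so N* = 222.
Substitute into dN/dt = 0: 0.76(1 - 222/768) = 0.0436C*.
The bracket is 0.712, giving C* = 0.541/0.0436 = 12.4.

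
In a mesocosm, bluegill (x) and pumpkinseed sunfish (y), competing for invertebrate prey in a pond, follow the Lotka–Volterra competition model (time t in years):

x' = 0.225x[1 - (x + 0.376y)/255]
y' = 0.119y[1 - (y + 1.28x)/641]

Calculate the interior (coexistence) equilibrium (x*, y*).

Setting both brackets to zero gives the nullclines x + 0.376y = 255 and 1.28x + y = 641.
Substituting y = 641 - 1.28x into the first: x(1 - 0.376·1.28) = 255 - 0.376·641.
So x* = 14/0.519 = 27, and then y* = 641 - 1.28·27 = 606.

x* ≈ 27, y* ≈ 606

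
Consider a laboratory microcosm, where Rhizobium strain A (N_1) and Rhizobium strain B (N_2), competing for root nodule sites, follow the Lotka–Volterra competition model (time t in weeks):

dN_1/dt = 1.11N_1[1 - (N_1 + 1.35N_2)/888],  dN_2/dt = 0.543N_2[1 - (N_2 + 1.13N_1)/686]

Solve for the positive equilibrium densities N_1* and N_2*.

N_1* ≈ 72.5, N_2* ≈ 604

Setting both brackets to zero gives the nullclines N_1 + 1.35N_2 = 888 and 1.13N_1 + N_2 = 686.
Substituting N_2 = 686 - 1.13N_1 into the first: N_1(1 - 1.35·1.13) = 888 - 1.35·686.
So N_1* = -38.1/-0.525 = 72.5, and then N_2* = 686 - 1.13·72.5 = 604.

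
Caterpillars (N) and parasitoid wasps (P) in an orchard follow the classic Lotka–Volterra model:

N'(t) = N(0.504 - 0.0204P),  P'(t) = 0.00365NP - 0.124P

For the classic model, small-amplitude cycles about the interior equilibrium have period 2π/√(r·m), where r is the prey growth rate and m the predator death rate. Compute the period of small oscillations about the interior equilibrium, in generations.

T ≈ 25.1 generations

Here r = 0.504 and m = 0.124, so r·m = 0.0625.
ω = √0.0625 = 0.25 per generation, hence T = 2π/ω ≈ 25.1 generations.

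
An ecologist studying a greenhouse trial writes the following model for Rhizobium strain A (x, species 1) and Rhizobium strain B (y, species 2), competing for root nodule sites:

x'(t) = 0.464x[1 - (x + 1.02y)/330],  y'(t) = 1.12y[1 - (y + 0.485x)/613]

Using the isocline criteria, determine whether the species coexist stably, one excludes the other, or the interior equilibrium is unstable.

Compare the nullcline intercepts: K1/α12 = 330/1.02 = 324 < K2 = 613; K2/α21 = 613/0.485 = 1260 > K1 = 330.
Since the inequalities point opposite ways, species 2 can invade but species 1 cannot.

species 2 excludes species 1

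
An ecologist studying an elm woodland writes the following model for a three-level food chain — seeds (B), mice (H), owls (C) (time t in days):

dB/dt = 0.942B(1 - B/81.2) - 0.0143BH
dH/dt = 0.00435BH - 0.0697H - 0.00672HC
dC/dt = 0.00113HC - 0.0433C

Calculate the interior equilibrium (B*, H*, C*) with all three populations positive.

From dC/dt = 0: 0.00113H* = 0.0433, so H* = 38.3.
From dB/dt = 0: 0.942(1 - B*/81.2) = 0.0143·38.3, giving B* = 81.2·(1 - 0.582) = 34.
From dH/dt = 0: 0.00435·34 - 0.0697 = 0.00672C*, so C* = 0.0781/0.00672 = 11.6.

B* ≈ 34, H* ≈ 38.3, C* ≈ 11.6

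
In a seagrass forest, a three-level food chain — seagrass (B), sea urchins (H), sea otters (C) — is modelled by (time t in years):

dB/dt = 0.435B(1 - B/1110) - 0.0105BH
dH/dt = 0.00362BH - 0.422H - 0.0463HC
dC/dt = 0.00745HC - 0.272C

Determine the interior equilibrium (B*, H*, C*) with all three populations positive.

B* ≈ 132, H* ≈ 36.5, C* ≈ 1.19

From dC/dt = 0: 0.00745H* = 0.272, so H* = 36.5.
From dB/dt = 0: 0.435(1 - B*/1110) = 0.0105·36.5, giving B* = 1110·(1 - 0.881) = 132.
From dH/dt = 0: 0.00362·132 - 0.422 = 0.0463C*, so C* = 0.0551/0.0463 = 1.19.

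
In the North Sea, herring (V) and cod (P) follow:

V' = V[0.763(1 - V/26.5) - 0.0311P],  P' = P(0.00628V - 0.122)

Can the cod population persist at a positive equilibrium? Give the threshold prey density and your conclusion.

Threshold V = 19.4; K > 19.4, so yes, the predator persists.

The predator equation gives dP/dt > 0 only when V > 0.122/0.00628 = 19.4.
Without the predator, V → K = 26.5. Since 26.5 > 19.4, the predator can invade and persist.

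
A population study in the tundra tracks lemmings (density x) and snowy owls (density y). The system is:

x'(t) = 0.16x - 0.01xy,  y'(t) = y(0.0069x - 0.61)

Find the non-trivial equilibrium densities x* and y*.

x* ≈ 88.4, y* ≈ 16

Set dy/dt = 0 with y > 0: 0.0069x - 0.61 = 0, so x* = 0.61/0.0069 = 88.4.
Set dx/dt = 0 with x > 0: 0.16 - 0.01y = 0, so y* = 0.16/0.01 = 16.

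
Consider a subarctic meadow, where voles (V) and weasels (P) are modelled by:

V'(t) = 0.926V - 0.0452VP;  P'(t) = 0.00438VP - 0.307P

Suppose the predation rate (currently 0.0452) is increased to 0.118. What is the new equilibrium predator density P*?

P* ≈ 7.85

At the interior fixed point, setting dV/dt = 0 with V > 0 fixes P* = (prey growth rate)/(VP coefficient) — independent of the other coefficients.
With the change, P* = 0.926/0.118 = 7.85; it falls from 20.5.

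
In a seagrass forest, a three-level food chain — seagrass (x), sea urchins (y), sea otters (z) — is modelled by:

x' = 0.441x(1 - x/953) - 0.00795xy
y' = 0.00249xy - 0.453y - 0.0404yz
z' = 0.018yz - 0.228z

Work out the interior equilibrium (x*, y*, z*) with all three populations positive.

x* ≈ 735, y* ≈ 12.7, z* ≈ 34.1

From dz/dt = 0: 0.018y* = 0.228, so y* = 12.7.
From dx/dt = 0: 0.441(1 - x*/953) = 0.00795·12.7, giving x* = 953·(1 - 0.228) = 735.
From dy/dt = 0: 0.00249·735 - 0.453 = 0.0404z*, so z* = 1.38/0.0404 = 34.1.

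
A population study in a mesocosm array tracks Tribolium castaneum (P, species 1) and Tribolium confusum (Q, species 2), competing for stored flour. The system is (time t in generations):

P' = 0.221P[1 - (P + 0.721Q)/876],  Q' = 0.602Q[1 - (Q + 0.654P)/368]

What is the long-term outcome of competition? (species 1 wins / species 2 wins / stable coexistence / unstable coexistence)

Compare the nullcline intercepts: K1/α12 = 876/0.721 = 1210 > K2 = 368; K2/α21 = 368/0.654 = 563 < K1 = 876.
Since the inequalities point opposite ways, species 1 can invade but species 2 cannot.

species 1 excludes species 2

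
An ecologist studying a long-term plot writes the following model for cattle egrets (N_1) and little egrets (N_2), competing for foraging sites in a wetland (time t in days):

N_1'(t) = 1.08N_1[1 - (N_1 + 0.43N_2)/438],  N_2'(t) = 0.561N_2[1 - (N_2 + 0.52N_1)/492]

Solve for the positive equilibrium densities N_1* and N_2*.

Setting both brackets to zero gives the nullclines N_1 + 0.43N_2 = 438 and 0.52N_1 + N_2 = 492.
Substituting N_2 = 492 - 0.52N_1 into the first: N_1(1 - 0.43·0.52) = 438 - 0.43·492.
So N_1* = 226/0.776 = 292, and then N_2* = 492 - 0.52·292 = 340.

N_1* ≈ 292, N_2* ≈ 340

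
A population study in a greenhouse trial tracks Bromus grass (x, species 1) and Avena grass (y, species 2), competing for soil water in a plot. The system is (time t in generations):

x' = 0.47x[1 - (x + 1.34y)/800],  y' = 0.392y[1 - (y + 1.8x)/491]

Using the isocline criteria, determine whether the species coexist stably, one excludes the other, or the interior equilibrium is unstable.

Compare the nullcline intercepts: K1/α12 = 800/1.34 = 597 > K2 = 491; K2/α21 = 491/1.8 = 273 < K1 = 800.
Since the inequalities point opposite ways, species 1 can invade but species 2 cannot.

species 1 excludes species 2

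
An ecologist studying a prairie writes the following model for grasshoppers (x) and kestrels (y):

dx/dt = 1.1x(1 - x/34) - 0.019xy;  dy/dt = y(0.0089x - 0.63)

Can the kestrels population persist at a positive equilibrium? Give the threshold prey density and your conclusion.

Threshold x = 70.8; K < 70.8, so no, the predator goes extinct.

The predator equation gives dy/dt > 0 only when x > 0.63/0.0089 = 70.8.
Without the predator, x → K = 34. Since 34 < 70.8, the predator cannot invade.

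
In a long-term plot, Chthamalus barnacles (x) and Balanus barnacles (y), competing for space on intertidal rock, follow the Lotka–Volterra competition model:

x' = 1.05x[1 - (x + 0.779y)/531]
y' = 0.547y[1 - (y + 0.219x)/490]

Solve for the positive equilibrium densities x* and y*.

Setting both brackets to zero gives the nullclines x + 0.779y = 531 and 0.219x + y = 490.
Substituting y = 490 - 0.219x into the first: x(1 - 0.779·0.219) = 531 - 0.779·490.
So x* = 149/0.829 = 180, and then y* = 490 - 0.219·180 = 451.

x* ≈ 180, y* ≈ 451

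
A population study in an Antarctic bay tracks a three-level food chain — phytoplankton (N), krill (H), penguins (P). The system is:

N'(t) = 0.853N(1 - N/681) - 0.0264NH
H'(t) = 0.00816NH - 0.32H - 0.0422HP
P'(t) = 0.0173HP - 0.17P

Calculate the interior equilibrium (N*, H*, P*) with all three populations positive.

N* ≈ 474, H* ≈ 9.83, P* ≈ 84.1

From dP/dt = 0: 0.0173H* = 0.17, so H* = 9.83.
From dN/dt = 0: 0.853(1 - N*/681) = 0.0264·9.83, giving N* = 681·(1 - 0.304) = 474.
From dH/dt = 0: 0.00816·474 - 0.32 = 0.0422P*, so P* = 3.55/0.0422 = 84.1.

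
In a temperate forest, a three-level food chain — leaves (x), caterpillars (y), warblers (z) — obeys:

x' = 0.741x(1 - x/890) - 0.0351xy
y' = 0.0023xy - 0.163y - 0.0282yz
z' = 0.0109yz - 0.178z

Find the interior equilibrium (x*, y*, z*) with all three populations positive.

x* ≈ 202, y* ≈ 16.3, z* ≈ 10.7

From dz/dt = 0: 0.0109y* = 0.178, so y* = 16.3.
From dx/dt = 0: 0.741(1 - x*/890) = 0.0351·16.3, giving x* = 890·(1 - 0.774) = 202.
From dy/dt = 0: 0.0023·202 - 0.163 = 0.0282z*, so z* = 0.301/0.0282 = 10.7.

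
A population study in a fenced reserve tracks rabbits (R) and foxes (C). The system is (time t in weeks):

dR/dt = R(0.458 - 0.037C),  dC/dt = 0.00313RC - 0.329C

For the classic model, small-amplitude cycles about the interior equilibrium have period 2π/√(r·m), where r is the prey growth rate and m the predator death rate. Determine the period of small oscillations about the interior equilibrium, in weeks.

T ≈ 16.2 weeks

Here r = 0.458 and m = 0.329, so r·m = 0.151.
ω = √0.151 = 0.388 per week, hence T = 2π/ω ≈ 16.2 weeks.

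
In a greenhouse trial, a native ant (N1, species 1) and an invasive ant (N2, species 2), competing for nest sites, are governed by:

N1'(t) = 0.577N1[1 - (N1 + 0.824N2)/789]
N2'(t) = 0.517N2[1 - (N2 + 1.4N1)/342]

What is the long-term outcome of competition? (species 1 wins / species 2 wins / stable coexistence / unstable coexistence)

Compare the nullcline intercepts: K1/α12 = 789/0.824 = 958 > K2 = 342; K2/α21 = 342/1.4 = 244 < K1 = 789.
Since the inequalities point opposite ways, species 1 can invade but species 2 cannot.

species 1 excludes species 2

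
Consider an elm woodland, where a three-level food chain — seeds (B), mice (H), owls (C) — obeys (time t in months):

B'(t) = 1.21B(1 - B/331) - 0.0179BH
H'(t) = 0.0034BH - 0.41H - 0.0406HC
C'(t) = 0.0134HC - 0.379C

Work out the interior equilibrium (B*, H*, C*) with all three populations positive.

From dC/dt = 0: 0.0134H* = 0.379, so H* = 28.3.
From dB/dt = 0: 1.21(1 - B*/331) = 0.0179·28.3, giving B* = 331·(1 - 0.418) = 193.
From dH/dt = 0: 0.0034·193 - 0.41 = 0.0406C*, so C* = 0.245/0.0406 = 6.02.

B* ≈ 193, H* ≈ 28.3, C* ≈ 6.02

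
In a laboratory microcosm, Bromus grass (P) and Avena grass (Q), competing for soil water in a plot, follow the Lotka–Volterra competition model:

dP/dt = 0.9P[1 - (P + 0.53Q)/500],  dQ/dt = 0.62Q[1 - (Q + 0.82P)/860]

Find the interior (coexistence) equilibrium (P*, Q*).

Setting both brackets to zero gives the nullclines P + 0.53Q = 500 and 0.82P + Q = 860.
Substituting Q = 860 - 0.82P into the first: P(1 - 0.53·0.82) = 500 - 0.53·860.
So P* = 44.2/0.565 = 78.2, and then Q* = 860 - 0.82·78.2 = 796.

P* ≈ 78.2, Q* ≈ 796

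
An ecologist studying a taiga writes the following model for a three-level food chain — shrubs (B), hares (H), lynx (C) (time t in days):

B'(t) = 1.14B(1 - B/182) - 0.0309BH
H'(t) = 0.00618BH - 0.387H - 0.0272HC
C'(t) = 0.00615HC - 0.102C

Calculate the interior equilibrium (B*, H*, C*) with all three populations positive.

B* ≈ 100, H* ≈ 16.6, C* ≈ 8.53

From dC/dt = 0: 0.00615H* = 0.102, so H* = 16.6.
From dB/dt = 0: 1.14(1 - B*/182) = 0.0309·16.6, giving B* = 182·(1 - 0.45) = 100.
From dH/dt = 0: 0.00618·100 - 0.387 = 0.0272C*, so C* = 0.232/0.0272 = 8.53.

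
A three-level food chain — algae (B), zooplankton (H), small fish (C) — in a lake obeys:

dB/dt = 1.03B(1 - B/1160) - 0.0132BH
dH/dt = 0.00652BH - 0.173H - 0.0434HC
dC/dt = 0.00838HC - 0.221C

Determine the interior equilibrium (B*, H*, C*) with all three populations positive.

B* ≈ 768, H* ≈ 26.4, C* ≈ 111

From dC/dt = 0: 0.00838H* = 0.221, so H* = 26.4.
From dB/dt = 0: 1.03(1 - B*/1160) = 0.0132·26.4, giving B* = 1160·(1 - 0.338) = 768.
From dH/dt = 0: 0.00652·768 - 0.173 = 0.0434C*, so C* = 4.83/0.0434 = 111.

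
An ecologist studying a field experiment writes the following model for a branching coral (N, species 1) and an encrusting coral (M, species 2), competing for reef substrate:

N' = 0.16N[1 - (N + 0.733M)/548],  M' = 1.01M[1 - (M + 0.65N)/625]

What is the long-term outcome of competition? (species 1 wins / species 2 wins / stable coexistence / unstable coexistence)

stable coexistence

Compare the nullcline intercepts: K1/α12 = 548/0.733 = 748 > K2 = 625; K2/α21 = 625/0.65 = 962 > K1 = 548.
Since both inequalities hold, each species can invade when rare, so the interior equilibrium is stable.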